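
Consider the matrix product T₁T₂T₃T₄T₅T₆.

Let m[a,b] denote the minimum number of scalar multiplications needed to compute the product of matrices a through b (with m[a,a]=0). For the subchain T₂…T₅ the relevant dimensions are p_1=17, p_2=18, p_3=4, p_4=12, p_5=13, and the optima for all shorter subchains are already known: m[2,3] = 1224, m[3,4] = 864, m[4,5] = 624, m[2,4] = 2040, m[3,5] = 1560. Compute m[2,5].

m[2,5] = min over k∈[2,4] of m[2,k]+m[k+1,5]+p_{1}·p_k·p_{5}.
k=2: 0 + 1560 + 17·18·13 = 5538; k=3: 1224 + 624 + 17·4·13 = 2732; k=4: 2040 + 0 + 17·12·13 = 4692.
Minimum: 2732 at k=3.

2732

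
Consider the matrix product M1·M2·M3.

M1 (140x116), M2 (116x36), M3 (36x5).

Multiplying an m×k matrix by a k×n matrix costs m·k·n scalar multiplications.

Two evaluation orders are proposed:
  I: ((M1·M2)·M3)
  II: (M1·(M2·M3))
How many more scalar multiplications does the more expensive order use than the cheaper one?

507760

Order I = ((M1·M2)·M3): (M1·M2): 140×116 by 116×36 → 140×36, cost 140·116·36 = 584640; ((M1·M2)·M3): 140×36 by 36×5 → 140×5, cost 140·36·5 = 25200; cumulative 609840. Total 609840.
Order II = (M1·(M2·M3)): (M2·M3): 116×36 by 36×5 → 116×5, cost 116·36·5 = 20880; (M1·(M2·M3)): 140×116 by 116×5 → 140×5, cost 140·116·5 = 81200; cumulative 102080. Total 102080.
Difference: |609840 − 102080| = 507760.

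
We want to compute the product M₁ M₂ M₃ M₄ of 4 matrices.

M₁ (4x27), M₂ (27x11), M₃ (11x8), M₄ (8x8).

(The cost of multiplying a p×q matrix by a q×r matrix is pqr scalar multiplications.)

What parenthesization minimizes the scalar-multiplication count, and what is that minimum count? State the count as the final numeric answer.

Adjacent pairs: M₁M₂ = 4·27·11 = 1188; M₂M₃ = 27·11·8 = 2376; M₃M₄ = 11·8·8 = 704.
Length 3: M₁..M₃: k=1: 0+2376+4·27·8=3240; k=2: 1188+0+4·11·8=1540 → min 1540 | M₂..M₄: k=2: 0+704+27·11·8=3080; k=3: 2376+0+27·8·8=4104 → min 3080.
Length 4: M₁..M₄: k=1: 0+3080+4·27·8=3944; k=2: 1188+704+4·11·8=2244; k=3: 1540+0+4·8·8=1796 → min 1796.
Optimal parenthesization: (((M₁ M₂) M₃) M₄) with cost 1796.

1796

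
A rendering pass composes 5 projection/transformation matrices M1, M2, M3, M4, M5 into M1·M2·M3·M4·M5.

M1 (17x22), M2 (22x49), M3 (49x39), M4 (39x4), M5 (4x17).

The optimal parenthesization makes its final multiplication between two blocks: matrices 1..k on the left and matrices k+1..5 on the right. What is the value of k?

4

Adjacent pairs: M1M2 = 17·22·49 = 18326; M2M3 = 22·49·39 = 42042; M3M4 = 49·39·4 = 7644; M4M5 = 39·4·17 = 2652.
Length 3: M1..M3: k=1: 0+42042+17·22·39=56628; k=2: 18326+0+17·49·39=50813 → min 50813 | M2..M4: k=2: 0+7644+22·49·4=11956; k=3: 42042+0+22·39·4=45474 → min 11956 | M3..M5: k=3: 0+2652+49·39·17=35139; k=4: 7644+0+49·4·17=10976 → min 10976.
Length 4: M1..M4: k=1: 0+11956+17·22·4=13452; k=2: 18326+7644+17·49·4=29302; k=3: 50813+0+17·39·4=53465 → min 13452 | M2..M5: k=2: 0+10976+22·49·17=29302; k=3: 42042+2652+22·39·17=59280; k=4: 11956+0+22·4·17=13452 → min 13452.
Top-level splits: k=1: (M1..M1)·(M2..M5) → 0+13452+17·22·17 = 19810; k=2: (M1..M2)·(M3..M5) → 18326+10976+17·49·17 = 43463; k=3: (M1..M3)·(M4..M5) → 50813+2652+17·39·17 = 64736; k=4: (M1..M4)·(M5..M5) → 13452+0+17·4·17 = 14608.
Best split is after M4, i.e. k = 4.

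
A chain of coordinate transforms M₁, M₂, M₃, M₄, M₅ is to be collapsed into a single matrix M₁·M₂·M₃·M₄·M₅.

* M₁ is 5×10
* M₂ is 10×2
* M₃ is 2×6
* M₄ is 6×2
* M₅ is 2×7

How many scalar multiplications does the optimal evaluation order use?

Adjacent pairs: M₁M₂ = 5·10·2 = 100; M₂M₃ = 10·2·6 = 120; M₃M₄ = 2·6·2 = 24; M₄M₅ = 6·2·7 = 84.
Length 3: M₁..M₃: k=1: 0+120+5·10·6=420; k=2: 100+0+5·2·6=160 → min 160 | M₂..M₄: k=2: 0+24+10·2·2=64; k=3: 120+0+10·6·2=240 → min 64 | M₃..M₅: k=3: 0+84+2·6·7=168; k=4: 24+0+2·2·7=52 → min 52.
Length 4: M₁..M₄: k=1: 0+64+5·10·2=164; k=2: 100+24+5·2·2=144; k=3: 160+0+5·6·2=220 → min 144 | M₂..M₅: k=2: 0+52+10·2·7=192; k=3: 120+84+10·6·7=624; k=4: 64+0+10·2·7=204 → min 192.
Length 5: M₁..M₅: k=1: 0+192+5·10·7=542; k=2: 100+52+5·2·7=222; k=3: 160+84+5·6·7=454; k=4: 144+0+5·2·7=214 → min 214.
Optimal order: (((M₁·M₂)·(M₃·M₄))·M₅) with cost 214.

214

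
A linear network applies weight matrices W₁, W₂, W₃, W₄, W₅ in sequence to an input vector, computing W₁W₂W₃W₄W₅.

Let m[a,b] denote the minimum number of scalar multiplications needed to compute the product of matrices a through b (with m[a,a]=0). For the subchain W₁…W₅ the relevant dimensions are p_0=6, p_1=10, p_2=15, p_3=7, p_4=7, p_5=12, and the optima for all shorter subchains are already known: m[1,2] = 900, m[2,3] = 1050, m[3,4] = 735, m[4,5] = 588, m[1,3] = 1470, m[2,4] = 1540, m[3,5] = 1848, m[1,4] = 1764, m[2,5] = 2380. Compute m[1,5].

m[1,5] = min over k∈[1,4] of m[1,k]+m[k+1,5]+p_{0}·p_k·p_{5}.
k=1: 0 + 2380 + 6·10·12 = 3100; k=2: 900 + 1848 + 6·15·12 = 3828; k=3: 1470 + 588 + 6·7·12 = 2562; k=4: 1764 + 0 + 6·7·12 = 2268.
Minimum: 2268 at k=4.

2268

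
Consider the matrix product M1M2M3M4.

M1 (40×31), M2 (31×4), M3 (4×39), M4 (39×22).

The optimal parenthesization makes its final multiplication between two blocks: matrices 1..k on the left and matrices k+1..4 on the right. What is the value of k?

2

Adjacent pairs: M1M2 = 40·31·4 = 4960; M2M3 = 31·4·39 = 4836; M3M4 = 4·39·22 = 3432.
Length 3: M1..M3: k=1: 0+4836+40·31·39=53196; k=2: 4960+0+40·4·39=11200 → min 11200 | M2..M4: k=2: 0+3432+31·4·22=6160; k=3: 4836+0+31·39·22=31434 → min 6160.
Top-level splits: k=1: (M1..M1)·(M2..M4) → 0+6160+40·31·22 = 33440; k=2: (M1..M2)·(M3..M4) → 4960+3432+40·4·22 = 11912; k=3: (M1..M3)·(M4..M4) → 11200+0+40·39·22 = 45520.
Best split is after M2, i.e. k = 2.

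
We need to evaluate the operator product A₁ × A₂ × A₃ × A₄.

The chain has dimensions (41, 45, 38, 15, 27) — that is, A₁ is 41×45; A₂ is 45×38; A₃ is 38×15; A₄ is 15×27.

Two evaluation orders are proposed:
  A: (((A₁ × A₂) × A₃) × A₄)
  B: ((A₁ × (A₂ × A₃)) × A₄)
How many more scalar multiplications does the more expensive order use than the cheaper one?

40155

Order A = (((A₁ × A₂) × A₃) × A₄): (A₁ × A₂): 41×45 by 45×38 → 41×38, cost 41·45·38 = 70110; ((A₁ × A₂) × A₃): 41×38 by 38×15 → 41×15, cost 41·38·15 = 23370; cumulative 93480; (((A₁ × A₂) × A₃) × A₄): 41×15 by 15×27 → 41×27, cost 41·15·27 = 16605; cumulative 110085. Total 110085.
Order B = ((A₁ × (A₂ × A₃)) × A₄): (A₂ × A₃): 45×38 by 38×15 → 45×15, cost 45·38·15 = 25650; (A₁ × (A₂ × A₃)): 41×45 by 45×15 → 41×15, cost 41·45·15 = 27675; cumulative 53325; ((A₁ × (A₂ × A₃)) × A₄): 41×15 by 15×27 → 41×27, cost 41·15·27 = 16605; cumulative 69930. Total 69930.
Difference: |110085 − 69930| = 40155.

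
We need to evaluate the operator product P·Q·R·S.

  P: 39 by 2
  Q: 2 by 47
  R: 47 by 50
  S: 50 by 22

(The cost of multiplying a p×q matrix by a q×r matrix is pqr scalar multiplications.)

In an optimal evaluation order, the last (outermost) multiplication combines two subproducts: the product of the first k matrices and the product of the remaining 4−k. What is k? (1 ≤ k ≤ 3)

Adjacent pairs: PQ = 39·2·47 = 3666; QR = 2·47·50 = 4700; RS = 47·50·22 = 51700.
Length 3: P..R: k=1: 0+4700+39·2·50=8600; k=2: 3666+0+39·47·50=95316 → min 8600 | Q..S: k=2: 0+51700+2·47·22=53768; k=3: 4700+0+2·50·22=6900 → min 6900.
Top-level splits: k=1: (P..P)·(Q..S) → 0+6900+39·2·22 = 8616; k=2: (P..Q)·(R..S) → 3666+51700+39·47·22 = 95692; k=3: (P..R)·(S..S) → 8600+0+39·50·22 = 51500.
Best split is after P, i.e. k = 1.

1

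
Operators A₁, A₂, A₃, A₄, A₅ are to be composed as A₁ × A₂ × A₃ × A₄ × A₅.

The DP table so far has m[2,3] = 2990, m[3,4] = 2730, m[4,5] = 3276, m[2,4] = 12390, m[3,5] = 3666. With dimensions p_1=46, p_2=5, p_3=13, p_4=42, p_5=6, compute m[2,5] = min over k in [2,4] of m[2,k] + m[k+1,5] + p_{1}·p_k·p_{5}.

5046

m[2,5] = min over k∈[2,4] of m[2,k]+m[k+1,5]+p_{1}·p_k·p_{5}.
k=2: 0 + 3666 + 46·5·6 = 5046; k=3: 2990 + 3276 + 46·13·6 = 9854; k=4: 12390 + 0 + 46·42·6 = 23982.
Minimum: 5046 at k=2.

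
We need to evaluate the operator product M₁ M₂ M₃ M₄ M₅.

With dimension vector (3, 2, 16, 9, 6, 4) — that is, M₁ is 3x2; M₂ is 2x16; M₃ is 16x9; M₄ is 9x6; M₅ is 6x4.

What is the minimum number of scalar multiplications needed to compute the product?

Adjacent pairs: M₁M₂ = 3·2·16 = 96; M₂M₃ = 2·16·9 = 288; M₃M₄ = 16·9·6 = 864; M₄M₅ = 9·6·4 = 216.
Length 3: M₁..M₃: k=1: 0+288+3·2·9=342; k=2: 96+0+3·16·9=528 → min 342 | M₂..M₄: k=2: 0+864+2·16·6=1056; k=3: 288+0+2·9·6=396 → min 396 | M₃..M₅: k=3: 0+216+16·9·4=792; k=4: 864+0+16·6·4=1248 → min 792.
Length 4: M₁..M₄: k=1: 0+396+3·2·6=432; k=2: 96+864+3·16·6=1248; k=3: 342+0+3·9·6=504 → min 432 | M₂..M₅: k=2: 0+792+2·16·4=920; k=3: 288+216+2·9·4=576; k=4: 396+0+2·6·4=444 → min 444.
Length 5: M₁..M₅: k=1: 0+444+3·2·4=468; k=2: 96+792+3·16·4=1080; k=3: 342+216+3·9·4=666; k=4: 432+0+3·6·4=504 → min 468.
Optimal order: (M₁ (((M₂ M₃) M₄) M₅)) with cost 468.

468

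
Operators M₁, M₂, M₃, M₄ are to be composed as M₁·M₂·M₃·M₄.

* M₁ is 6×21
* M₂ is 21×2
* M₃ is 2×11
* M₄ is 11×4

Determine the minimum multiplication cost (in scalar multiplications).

Adjacent pairs: M₁M₂ = 6·21·2 = 252; M₂M₃ = 21·2·11 = 462; M₃M₄ = 2·11·4 = 88.
Length 3: M₁..M₃: k=1: 0+462+6·21·11=1848; k=2: 252+0+6·2·11=384 → min 384 | M₂..M₄: k=2: 0+88+21·2·4=256; k=3: 462+0+21·11·4=1386 → min 256.
Length 4: M₁..M₄: k=1: 0+256+6·21·4=760; k=2: 252+88+6·2·4=388; k=3: 384+0+6·11·4=648 → min 388.
Optimal order: ((M₁·M₂)·(M₃·M₄)) with cost 388.

388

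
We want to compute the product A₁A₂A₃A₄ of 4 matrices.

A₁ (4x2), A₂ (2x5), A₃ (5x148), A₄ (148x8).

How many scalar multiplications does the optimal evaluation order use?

Adjacent pairs: A₁A₂ = 4·2·5 = 40; A₂A₃ = 2·5·148 = 1480; A₃A₄ = 5·148·8 = 5920.
Length 3: A₁..A₃: k=1: 0+1480+4·2·148=2664; k=2: 40+0+4·5·148=3000 → min 2664 | A₂..A₄: k=2: 0+5920+2·5·8=6000; k=3: 1480+0+2·148·8=3848 → min 3848.
Length 4: A₁..A₄: k=1: 0+3848+4·2·8=3912; k=2: 40+5920+4·5·8=6120; k=3: 2664+0+4·148·8=7400 → min 3912.
Optimal order: (A₁((A₂A₃)A₄)) with cost 3912.

3912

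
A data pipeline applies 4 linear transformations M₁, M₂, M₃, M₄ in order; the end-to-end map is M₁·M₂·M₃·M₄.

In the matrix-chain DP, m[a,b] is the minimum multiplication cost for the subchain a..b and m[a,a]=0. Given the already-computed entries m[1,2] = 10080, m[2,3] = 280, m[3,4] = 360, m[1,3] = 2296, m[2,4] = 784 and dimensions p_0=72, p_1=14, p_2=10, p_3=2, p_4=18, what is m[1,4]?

4888

m[1,4] = min over k∈[1,3] of m[1,k]+m[k+1,4]+p_{0}·p_k·p_{4}.
k=1: 0 + 784 + 72·14·18 = 18928; k=2: 10080 + 360 + 72·10·18 = 23400; k=3: 2296 + 0 + 72·2·18 = 4888.
Minimum: 4888 at k=3.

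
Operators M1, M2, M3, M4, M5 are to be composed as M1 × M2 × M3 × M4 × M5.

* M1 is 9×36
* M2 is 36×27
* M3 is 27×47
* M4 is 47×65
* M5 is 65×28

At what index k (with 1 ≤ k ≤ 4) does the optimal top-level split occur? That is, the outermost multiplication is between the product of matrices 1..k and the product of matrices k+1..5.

Adjacent pairs: M1M2 = 9·36·27 = 8748; M2M3 = 36·27·47 = 45684; M3M4 = 27·47·65 = 82485; M4M5 = 47·65·28 = 85540.
Length 3: M1..M3: k=1: 0+45684+9·36·47=60912; k=2: 8748+0+9·27·47=20169 → min 20169 | M2..M4: k=2: 0+82485+36·27·65=145665; k=3: 45684+0+36·47·65=155664 → min 145665 | M3..M5: k=3: 0+85540+27·47·28=121072; k=4: 82485+0+27·65·28=131625 → min 121072.
Length 4: M1..M4: k=1: 0+145665+9·36·65=166725; k=2: 8748+82485+9·27·65=107028; k=3: 20169+0+9·47·65=47664 → min 47664 | M2..M5: k=2: 0+121072+36·27·28=148288; k=3: 45684+85540+36·47·28=178600; k=4: 145665+0+36·65·28=211185 → min 148288.
Top-level splits: k=1: (M1..M1)·(M2..M5) → 0+148288+9·36·28 = 157360; k=2: (M1..M2)·(M3..M5) → 8748+121072+9·27·28 = 136624; k=3: (M1..M3)·(M4..M5) → 20169+85540+9·47·28 = 117553; k=4: (M1..M4)·(M5..M5) → 47664+0+9·65·28 = 64044.
Best split is after M4, i.e. k = 4.

4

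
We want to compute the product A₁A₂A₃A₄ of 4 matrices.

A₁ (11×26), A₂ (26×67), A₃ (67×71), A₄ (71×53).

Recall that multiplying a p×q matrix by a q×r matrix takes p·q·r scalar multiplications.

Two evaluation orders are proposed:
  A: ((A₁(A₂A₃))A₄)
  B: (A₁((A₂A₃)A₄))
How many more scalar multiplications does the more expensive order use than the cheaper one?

Order A = ((A₁(A₂A₃))A₄): (A₂A₃): 26×67 by 67×71 → 26×71, cost 26·67·71 = 123682; (A₁(A₂A₃)): 11×26 by 26×71 → 11×71, cost 11·26·71 = 20306; cumulative 143988; ((A₁(A₂A₃))A₄): 11×71 by 71×53 → 11×53, cost 11·71·53 = 41393; cumulative 185381. Total 185381.
Order B = (A₁((A₂A₃)A₄)): (A₂A₃): 26×67 by 67×71 → 26×71, cost 26·67·71 = 123682; ((A₂A₃)A₄): 26×71 by 71×53 → 26×53, cost 26·71·53 = 97838; cumulative 221520; (A₁((A₂A₃)A₄)): 11×26 by 26×53 → 11×53, cost 11·26·53 = 15158; cumulative 236678. Total 236678.
Difference: |185381 − 236678| = 51297.

51297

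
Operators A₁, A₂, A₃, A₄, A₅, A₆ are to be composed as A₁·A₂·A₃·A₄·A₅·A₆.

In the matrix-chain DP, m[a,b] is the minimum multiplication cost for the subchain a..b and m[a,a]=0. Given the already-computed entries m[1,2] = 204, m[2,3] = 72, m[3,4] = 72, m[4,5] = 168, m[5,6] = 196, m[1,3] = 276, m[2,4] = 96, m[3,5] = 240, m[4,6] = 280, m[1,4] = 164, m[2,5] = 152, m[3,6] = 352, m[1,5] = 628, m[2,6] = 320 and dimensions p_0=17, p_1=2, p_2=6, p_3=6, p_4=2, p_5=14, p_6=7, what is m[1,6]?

m[1,6] = min over k∈[1,5] of m[1,k]+m[k+1,6]+p_{0}·p_k·p_{6}.
k=1: 0 + 320 + 17·2·7 = 558; k=2: 204 + 352 + 17·6·7 = 1270; k=3: 276 + 280 + 17·6·7 = 1270; k=4: 164 + 196 + 17·2·7 = 598; k=5: 628 + 0 + 17·14·7 = 2294.
Minimum: 558 at k=1.

558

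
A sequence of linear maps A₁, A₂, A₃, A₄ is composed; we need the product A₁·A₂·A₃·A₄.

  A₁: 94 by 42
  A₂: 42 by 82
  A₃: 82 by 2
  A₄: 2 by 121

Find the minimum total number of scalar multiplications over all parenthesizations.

Adjacent pairs: A₁A₂ = 94·42·82 = 323736; A₂A₃ = 42·82·2 = 6888; A₃A₄ = 82·2·121 = 19844.
Length 3: A₁..A₃: k=1: 0+6888+94·42·2=14784; k=2: 323736+0+94·82·2=339152 → min 14784 | A₂..A₄: k=2: 0+19844+42·82·121=436568; k=3: 6888+0+42·2·121=17052 → min 17052.
Length 4: A₁..A₄: k=1: 0+17052+94·42·121=494760; k=2: 323736+19844+94·82·121=1276248; k=3: 14784+0+94·2·121=37532 → min 37532.
Optimal order: ((A₁·(A₂·A₃))·A₄) with cost 37532.

37532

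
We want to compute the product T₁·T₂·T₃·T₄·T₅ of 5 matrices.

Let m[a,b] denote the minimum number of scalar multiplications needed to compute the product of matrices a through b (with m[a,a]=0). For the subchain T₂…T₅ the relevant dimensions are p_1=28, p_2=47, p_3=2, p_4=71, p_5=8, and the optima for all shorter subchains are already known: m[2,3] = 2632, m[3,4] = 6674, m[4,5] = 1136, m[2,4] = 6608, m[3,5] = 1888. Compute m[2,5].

m[2,5] = min over k∈[2,4] of m[2,k]+m[k+1,5]+p_{1}·p_k·p_{5}.
k=2: 0 + 1888 + 28·47·8 = 12416; k=3: 2632 + 1136 + 28·2·8 = 4216; k=4: 6608 + 0 + 28·71·8 = 22512.
Minimum: 4216 at k=3.

4216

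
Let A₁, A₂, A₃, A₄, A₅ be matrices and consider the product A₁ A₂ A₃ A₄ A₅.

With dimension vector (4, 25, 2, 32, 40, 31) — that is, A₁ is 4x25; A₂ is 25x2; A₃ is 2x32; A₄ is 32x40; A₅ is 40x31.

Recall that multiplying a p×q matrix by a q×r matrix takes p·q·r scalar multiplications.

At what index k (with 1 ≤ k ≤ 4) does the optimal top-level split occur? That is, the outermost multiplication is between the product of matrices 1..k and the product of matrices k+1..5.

2

Adjacent pairs: A₁A₂ = 4·25·2 = 200; A₂A₃ = 25·2·32 = 1600; A₃A₄ = 2·32·40 = 2560; A₄A₅ = 32·40·31 = 39680.
Length 3: A₁..A₃: k=1: 0+1600+4·25·32=4800; k=2: 200+0+4·2·32=456 → min 456 | A₂..A₄: k=2: 0+2560+25·2·40=4560; k=3: 1600+0+25·32·40=33600 → min 4560 | A₃..A₅: k=3: 0+39680+2·32·31=41664; k=4: 2560+0+2·40·31=5040 → min 5040.
Length 4: A₁..A₄: k=1: 0+4560+4·25·40=8560; k=2: 200+2560+4·2·40=3080; k=3: 456+0+4·32·40=5576 → min 3080 | A₂..A₅: k=2: 0+5040+25·2·31=6590; k=3: 1600+39680+25·32·31=66080; k=4: 4560+0+25·40·31=35560 → min 6590.
Top-level splits: k=1: (A₁..A₁)·(A₂..A₅) → 0+6590+4·25·31 = 9690; k=2: (A₁..A₂)·(A₃..A₅) → 200+5040+4·2·31 = 5488; k=3: (A₁..A₃)·(A₄..A₅) → 456+39680+4·32·31 = 44104; k=4: (A₁..A₄)·(A₅..A₅) → 3080+0+4·40·31 = 8040.
Best split is after A₂, i.e. k = 2.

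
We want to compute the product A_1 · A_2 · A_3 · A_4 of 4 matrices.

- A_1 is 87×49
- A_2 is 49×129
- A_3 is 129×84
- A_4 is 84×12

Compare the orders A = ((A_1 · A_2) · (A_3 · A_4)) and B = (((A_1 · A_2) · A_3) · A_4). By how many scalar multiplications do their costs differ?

Order A = ((A_1 · A_2) · (A_3 · A_4)): (A_1 · A_2): 87×49 by 49×129 → 87×129, cost 87·49·129 = 549927; (A_3 · A_4): 129×84 by 84×12 → 129×12, cost 129·84·12 = 130032; ((A_1 · A_2) · (A_3 · A_4)): 87×129 by 129×12 → 87×12, cost 87·129·12 = 134676; cumulative 814635. Total 814635.
Order B = (((A_1 · A_2) · A_3) · A_4): (A_1 · A_2): 87×49 by 49×129 → 87×129, cost 87·49·129 = 549927; ((A_1 · A_2) · A_3): 87×129 by 129×84 → 87×84, cost 87·129·84 = 942732; cumulative 1492659; (((A_1 · A_2) · A_3) · A_4): 87×84 by 84×12 → 87×12, cost 87·84·12 = 87696; cumulative 1580355. Total 1580355.
Difference: |814635 − 1580355| = 765720.

765720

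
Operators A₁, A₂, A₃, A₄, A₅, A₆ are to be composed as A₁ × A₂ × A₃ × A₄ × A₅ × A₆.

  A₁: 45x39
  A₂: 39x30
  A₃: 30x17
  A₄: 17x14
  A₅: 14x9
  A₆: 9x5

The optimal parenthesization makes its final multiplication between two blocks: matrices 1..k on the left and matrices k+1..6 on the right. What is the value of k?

Adjacent pairs: A₁A₂ = 45·39·30 = 52650; A₂A₃ = 39·30·17 = 19890; A₃A₄ = 30·17·14 = 7140; A₄A₅ = 17·14·9 = 2142; A₅A₆ = 14·9·5 = 630.
Length 3: A₁..A₃: k=1: 0+19890+45·39·17=49725; k=2: 52650+0+45·30·17=75600 → min 49725 | A₂..A₄: k=2: 0+7140+39·30·14=23520; k=3: 19890+0+39·17·14=29172 → min 23520 | A₃..A₅: k=3: 0+2142+30·17·9=6732; k=4: 7140+0+30·14·9=10920 → min 6732 | A₄..A₆: k=4: 0+630+17·14·5=1820; k=5: 2142+0+17·9·5=2907 → min 1820.
Length 4: A₁..A₄: k=1: 0+23520+45·39·14=48090; k=2: 52650+7140+45·30·14=78690; k=3: 49725+0+45·17·14=60435 → min 48090 | A₂..A₅: k=2: 0+6732+39·30·9=17262; k=3: 19890+2142+39·17·9=27999; k=4: 23520+0+39·14·9=28434 → min 17262 | A₃..A₆: k=3: 0+1820+30·17·5=4370; k=4: 7140+630+30·14·5=9870; k=5: 6732+0+30·9·5=8082 → min 4370.
Length 5: A₁..A₅: k=1: 0+17262+45·39·9=33057; k=2: 52650+6732+45·30·9=71532; k=3: 49725+2142+45·17·9=58752; k=4: 48090+0+45·14·9=53760 → min 33057 | A₂..A₆: k=2: 0+4370+39·30·5=10220; k=3: 19890+1820+39·17·5=25025; k=4: 23520+630+39·14·5=26880; k=5: 17262+0+39·9·5=19017 → min 10220.
Top-level splits: k=1: (A₁..A₁)·(A₂..A₆) → 0+10220+45·39·5 = 18995; k=2: (A₁..A₂)·(A₃..A₆) → 52650+4370+45·30·5 = 63770; k=3: (A₁..A₃)·(A₄..A₆) → 49725+1820+45·17·5 = 55370; k=4: (A₁..A₄)·(A₅..A₆) → 48090+630+45·14·5 = 51870; k=5: (A₁..A₅)·(A₆..A₆) → 33057+0+45·9·5 = 35082.
Best split is after A₁, i.e. k = 1.

1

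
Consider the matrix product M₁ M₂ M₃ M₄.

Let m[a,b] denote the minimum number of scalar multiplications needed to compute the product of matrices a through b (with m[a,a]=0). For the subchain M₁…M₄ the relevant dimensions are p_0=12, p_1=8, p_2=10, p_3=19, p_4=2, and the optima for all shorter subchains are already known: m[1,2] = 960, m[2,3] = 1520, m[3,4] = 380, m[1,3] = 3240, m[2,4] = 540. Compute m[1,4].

732

m[1,4] = min over k∈[1,3] of m[1,k]+m[k+1,4]+p_{0}·p_k·p_{4}.
k=1: 0 + 540 + 12·8·2 = 732; k=2: 960 + 380 + 12·10·2 = 1580; k=3: 3240 + 0 + 12·19·2 = 3696.
Minimum: 732 at k=1.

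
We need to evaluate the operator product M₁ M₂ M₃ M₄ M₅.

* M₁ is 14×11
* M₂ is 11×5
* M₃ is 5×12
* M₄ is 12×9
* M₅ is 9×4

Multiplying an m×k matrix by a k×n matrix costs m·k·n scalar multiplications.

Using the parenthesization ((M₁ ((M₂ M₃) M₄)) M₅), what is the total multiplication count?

(M₂ M₃): 11×5 by 5×12 → 11×12, cost 11·5·12 = 660
((M₂ M₃) M₄): 11×12 by 12×9 → 11×9, cost 11·12·9 = 1188; cumulative 1848
(M₁ ((M₂ M₃) M₄)): 14×11 by 11×9 → 14×9, cost 14·11·9 = 1386; cumulative 3234
((M₁ ((M₂ M₃) M₄)) M₅): 14×9 by 9×4 → 14×4, cost 14·9·4 = 504; cumulative 3738
Total: 3738 scalar multiplications.

3738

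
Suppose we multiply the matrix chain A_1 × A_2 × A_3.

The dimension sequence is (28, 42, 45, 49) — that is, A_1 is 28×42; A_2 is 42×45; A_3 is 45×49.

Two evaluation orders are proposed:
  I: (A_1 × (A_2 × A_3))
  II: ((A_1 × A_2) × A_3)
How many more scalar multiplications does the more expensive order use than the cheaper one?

35574

Order I = (A_1 × (A_2 × A_3)): (A_2 × A_3): 42×45 by 45×49 → 42×49, cost 42·45·49 = 92610; (A_1 × (A_2 × A_3)): 28×42 by 42×49 → 28×49, cost 28·42·49 = 57624; cumulative 150234. Total 150234.
Order II = ((A_1 × A_2) × A_3): (A_1 × A_2): 28×42 by 42×45 → 28×45, cost 28·42·45 = 52920; ((A_1 × A_2) × A_3): 28×45 by 45×49 → 28×49, cost 28·45·49 = 61740; cumulative 114660. Total 114660.
Difference: |150234 − 114660| = 35574.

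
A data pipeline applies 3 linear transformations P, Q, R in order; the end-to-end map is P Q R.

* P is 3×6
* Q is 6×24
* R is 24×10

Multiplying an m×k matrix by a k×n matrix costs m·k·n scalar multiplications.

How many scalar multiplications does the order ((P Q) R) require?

1152

(P Q): 3×6 by 6×24 → 3×24, cost 3·6·24 = 432
((P Q) R): 3×24 by 24×10 → 3×10, cost 3·24·10 = 720; cumulative 1152
Total: 1152 scalar multiplications.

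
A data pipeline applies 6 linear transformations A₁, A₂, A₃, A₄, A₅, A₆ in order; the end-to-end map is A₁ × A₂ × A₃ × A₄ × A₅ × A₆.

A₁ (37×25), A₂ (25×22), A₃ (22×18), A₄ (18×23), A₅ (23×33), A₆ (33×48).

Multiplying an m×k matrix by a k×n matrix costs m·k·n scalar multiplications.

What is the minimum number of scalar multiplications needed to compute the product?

Adjacent pairs: A₁A₂ = 37·25·22 = 20350; A₂A₃ = 25·22·18 = 9900; A₃A₄ = 22·18·23 = 9108; A₄A₅ = 18·23·33 = 13662; A₅A₆ = 23·33·48 = 36432.
Length 3: A₁..A₃: k=1: 0+9900+37·25·18=26550; k=2: 20350+0+37·22·18=35002 → min 26550 | A₂..A₄: k=2: 0+9108+25·22·23=21758; k=3: 9900+0+25·18·23=20250 → min 20250 | A₃..A₅: k=3: 0+13662+22·18·33=26730; k=4: 9108+0+22·23·33=25806 → min 25806 | A₄..A₆: k=4: 0+36432+18·23·48=56304; k=5: 13662+0+18·33·48=42174 → min 42174.
Length 4: A₁..A₄: k=1: 0+20250+37·25·23=41525; k=2: 20350+9108+37·22·23=48180; k=3: 26550+0+37·18·23=41868 → min 41525 | A₂..A₅: k=2: 0+25806+25·22·33=43956; k=3: 9900+13662+25·18·33=38412; k=4: 20250+0+25·23·33=39225 → min 38412 | A₃..A₆: k=3: 0+42174+22·18·48=61182; k=4: 9108+36432+22·23·48=69828; k=5: 25806+0+22·33·48=60654 → min 60654.
Length 5: A₁..A₅: k=1: 0+38412+37·25·33=68937; k=2: 20350+25806+37·22·33=73018; k=3: 26550+13662+37·18·33=62190; k=4: 41525+0+37·23·33=69608 → min 62190 | A₂..A₆: k=2: 0+60654+25·22·48=87054; k=3: 9900+42174+25·18·48=73674; k=4: 20250+36432+25·23·48=84282; k=5: 38412+0+25·33·48=78012 → min 73674.
Length 6: A₁..A₆: k=1: 0+73674+37·25·48=118074; k=2: 20350+60654+37·22·48=120076; k=3: 26550+42174+37·18·48=100692; k=4: 41525+36432+37·23·48=118805; k=5: 62190+0+37·33·48=120798 → min 100692.
Optimal order: ((A₁ × (A₂ × A₃)) × ((A₄ × A₅) × A₆)) with cost 100692.

100692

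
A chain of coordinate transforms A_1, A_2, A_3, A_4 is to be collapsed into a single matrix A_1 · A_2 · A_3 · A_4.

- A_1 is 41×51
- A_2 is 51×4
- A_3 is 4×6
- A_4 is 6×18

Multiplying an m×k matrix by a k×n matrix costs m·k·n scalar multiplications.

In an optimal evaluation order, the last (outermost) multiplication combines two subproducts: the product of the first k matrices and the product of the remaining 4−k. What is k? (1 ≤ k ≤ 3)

2

Adjacent pairs: A_1A_2 = 41·51·4 = 8364; A_2A_3 = 51·4·6 = 1224; A_3A_4 = 4·6·18 = 432.
Length 3: A_1..A_3: k=1: 0+1224+41·51·6=13770; k=2: 8364+0+41·4·6=9348 → min 9348 | A_2..A_4: k=2: 0+432+51·4·18=4104; k=3: 1224+0+51·6·18=6732 → min 4104.
Top-level splits: k=1: (A_1..A_1)·(A_2..A_4) → 0+4104+41·51·18 = 41742; k=2: (A_1..A_2)·(A_3..A_4) → 8364+432+41·4·18 = 11748; k=3: (A_1..A_3)·(A_4..A_4) → 9348+0+41·6·18 = 13776.
Best split is after A_2, i.e. k = 2.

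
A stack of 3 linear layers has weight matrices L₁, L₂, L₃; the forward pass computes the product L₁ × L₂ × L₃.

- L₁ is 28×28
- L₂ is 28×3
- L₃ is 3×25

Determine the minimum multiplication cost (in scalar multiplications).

Order (L₁ × (L₂ × L₃)): (L₂ × L₃): 28×3 by 3×25 → 28×25, cost 28·3·25 = 2100; (L₁ × (L₂ × L₃)): 28×28 by 28×25 → 28×25, cost 28·28·25 = 19600; cumulative 21700. Total 21700.
Order ((L₁ × L₂) × L₃): (L₁ × L₂): 28×28 by 28×3 → 28×3, cost 28·28·3 = 2352; ((L₁ × L₂) × L₃): 28×3 by 3×25 → 28×25, cost 28·3·25 = 2100; cumulative 4452. Total 4452.
Minimum: 4452.

4452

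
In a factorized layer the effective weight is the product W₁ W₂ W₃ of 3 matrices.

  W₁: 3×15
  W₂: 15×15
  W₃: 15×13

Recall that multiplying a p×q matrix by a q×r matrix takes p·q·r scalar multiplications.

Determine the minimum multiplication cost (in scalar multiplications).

1260

Order (W₁ (W₂ W₃)): (W₂ W₃): 15×15 by 15×13 → 15×13, cost 15·15·13 = 2925; (W₁ (W₂ W₃)): 3×15 by 15×13 → 3×13, cost 3·15·13 = 585; cumulative 3510. Total 3510.
Order ((W₁ W₂) W₃): (W₁ W₂): 3×15 by 15×15 → 3×15, cost 3·15·15 = 675; ((W₁ W₂) W₃): 3×15 by 15×13 → 3×13, cost 3·15·13 = 585; cumulative 1260. Total 1260.
Minimum: 1260.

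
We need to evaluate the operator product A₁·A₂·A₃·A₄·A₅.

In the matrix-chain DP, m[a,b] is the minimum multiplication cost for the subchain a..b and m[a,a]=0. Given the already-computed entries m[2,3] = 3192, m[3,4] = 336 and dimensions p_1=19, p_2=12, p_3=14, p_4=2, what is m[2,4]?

792

m[2,4] = min over k∈[2,3] of m[2,k]+m[k+1,4]+p_{1}·p_k·p_{4}.
k=2: 0 + 336 + 19·12·2 = 792; k=3: 3192 + 0 + 19·14·2 = 3724.
Minimum: 792 at k=2.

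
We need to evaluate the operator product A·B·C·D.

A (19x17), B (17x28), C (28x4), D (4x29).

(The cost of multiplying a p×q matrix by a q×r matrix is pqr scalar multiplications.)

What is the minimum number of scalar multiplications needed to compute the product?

Adjacent pairs: AB = 19·17·28 = 9044; BC = 17·28·4 = 1904; CD = 28·4·29 = 3248.
Length 3: A..C: k=1: 0+1904+19·17·4=3196; k=2: 9044+0+19·28·4=11172 → min 3196 | B..D: k=2: 0+3248+17·28·29=17052; k=3: 1904+0+17·4·29=3876 → min 3876.
Length 4: A..D: k=1: 0+3876+19·17·29=13243; k=2: 9044+3248+19·28·29=27720; k=3: 3196+0+19·4·29=5400 → min 5400.
Optimal order: ((A·(B·C))·D) with cost 5400.

5400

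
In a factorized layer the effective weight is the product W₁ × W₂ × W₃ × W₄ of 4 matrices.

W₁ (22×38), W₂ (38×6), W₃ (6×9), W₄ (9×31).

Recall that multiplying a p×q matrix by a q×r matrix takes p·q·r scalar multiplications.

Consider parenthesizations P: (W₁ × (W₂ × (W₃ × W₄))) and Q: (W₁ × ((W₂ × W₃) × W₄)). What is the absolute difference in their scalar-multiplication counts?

3912

Order P = (W₁ × (W₂ × (W₃ × W₄))): (W₃ × W₄): 6×9 by 9×31 → 6×31, cost 6·9·31 = 1674; (W₂ × (W₃ × W₄)): 38×6 by 6×31 → 38×31, cost 38·6·31 = 7068; cumulative 8742; (W₁ × (W₂ × (W₃ × W₄))): 22×38 by 38×31 → 22×31, cost 22·38·31 = 25916; cumulative 34658. Total 34658.
Order Q = (W₁ × ((W₂ × W₃) × W₄)): (W₂ × W₃): 38×6 by 6×9 → 38×9, cost 38·6·9 = 2052; ((W₂ × W₃) × W₄): 38×9 by 9×31 → 38×31, cost 38·9·31 = 10602; cumulative 12654; (W₁ × ((W₂ × W₃) × W₄)): 22×38 by 38×31 → 22×31, cost 22·38·31 = 25916; cumulative 38570. Total 38570.
Difference: |34658 − 38570| = 3912.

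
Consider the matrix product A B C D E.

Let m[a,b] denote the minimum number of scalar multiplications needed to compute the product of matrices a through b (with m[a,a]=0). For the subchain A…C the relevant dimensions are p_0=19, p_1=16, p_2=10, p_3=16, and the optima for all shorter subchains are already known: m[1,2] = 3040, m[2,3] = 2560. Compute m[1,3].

m[1,3] = min over k∈[1,2] of m[1,k]+m[k+1,3]+p_{0}·p_k·p_{3}.
k=1: 0 + 2560 + 19·16·16 = 7424; k=2: 3040 + 0 + 19·10·16 = 6080.
Minimum: 6080 at k=2.

6080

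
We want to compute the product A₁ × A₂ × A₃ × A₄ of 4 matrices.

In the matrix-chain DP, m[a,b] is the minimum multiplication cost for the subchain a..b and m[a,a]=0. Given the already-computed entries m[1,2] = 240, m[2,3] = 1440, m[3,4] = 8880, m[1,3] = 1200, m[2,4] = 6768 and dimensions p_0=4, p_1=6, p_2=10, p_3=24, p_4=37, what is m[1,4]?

4752

m[1,4] = min over k∈[1,3] of m[1,k]+m[k+1,4]+p_{0}·p_k·p_{4}.
k=1: 0 + 6768 + 4·6·37 = 7656; k=2: 240 + 8880 + 4·10·37 = 10600; k=3: 1200 + 0 + 4·24·37 = 4752.
Minimum: 4752 at k=3.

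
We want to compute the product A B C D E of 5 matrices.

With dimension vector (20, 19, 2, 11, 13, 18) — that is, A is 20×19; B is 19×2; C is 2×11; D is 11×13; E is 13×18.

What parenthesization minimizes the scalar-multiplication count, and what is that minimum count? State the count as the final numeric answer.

Adjacent pairs: AB = 20·19·2 = 760; BC = 19·2·11 = 418; CD = 2·11·13 = 286; DE = 11·13·18 = 2574.
Length 3: A..C: k=1: 0+418+20·19·11=4598; k=2: 760+0+20·2·11=1200 → min 1200 | B..D: k=2: 0+286+19·2·13=780; k=3: 418+0+19·11·13=3135 → min 780 | C..E: k=3: 0+2574+2·11·18=2970; k=4: 286+0+2·13·18=754 → min 754.
Length 4: A..D: k=1: 0+780+20·19·13=5720; k=2: 760+286+20·2·13=1566; k=3: 1200+0+20·11·13=4060 → min 1566 | B..E: k=2: 0+754+19·2·18=1438; k=3: 418+2574+19·11·18=6754; k=4: 780+0+19·13·18=5226 → min 1438.
Length 5: A..E: k=1: 0+1438+20·19·18=8278; k=2: 760+754+20·2·18=2234; k=3: 1200+2574+20·11·18=7734; k=4: 1566+0+20·13·18=6246 → min 2234.
Optimal parenthesization: ((A B) ((C D) E)) with cost 2234.

2234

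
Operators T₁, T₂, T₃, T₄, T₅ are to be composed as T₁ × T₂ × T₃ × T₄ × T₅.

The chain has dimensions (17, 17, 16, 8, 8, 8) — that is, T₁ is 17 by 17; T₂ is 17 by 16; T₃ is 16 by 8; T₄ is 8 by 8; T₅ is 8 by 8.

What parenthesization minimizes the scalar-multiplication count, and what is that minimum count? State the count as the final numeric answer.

6024

Adjacent pairs: T₁T₂ = 17·17·16 = 4624; T₂T₃ = 17·16·8 = 2176; T₃T₄ = 16·8·8 = 1024; T₄T₅ = 8·8·8 = 512.
Length 3: T₁..T₃: k=1: 0+2176+17·17·8=4488; k=2: 4624+0+17·16·8=6800 → min 4488 | T₂..T₄: k=2: 0+1024+17·16·8=3200; k=3: 2176+0+17·8·8=3264 → min 3200 | T₃..T₅: k=3: 0+512+16·8·8=1536; k=4: 1024+0+16·8·8=2048 → min 1536.
Length 4: T₁..T₄: k=1: 0+3200+17·17·8=5512; k=2: 4624+1024+17·16·8=7824; k=3: 4488+0+17·8·8=5576 → min 5512 | T₂..T₅: k=2: 0+1536+17·16·8=3712; k=3: 2176+512+17·8·8=3776; k=4: 3200+0+17·8·8=4288 → min 3712.
Length 5: T₁..T₅: k=1: 0+3712+17·17·8=6024; k=2: 4624+1536+17·16·8=8336; k=3: 4488+512+17·8·8=6088; k=4: 5512+0+17·8·8=6600 → min 6024.
Optimal parenthesization: (T₁ × (T₂ × (T₃ × (T₄ × T₅)))) with cost 6024.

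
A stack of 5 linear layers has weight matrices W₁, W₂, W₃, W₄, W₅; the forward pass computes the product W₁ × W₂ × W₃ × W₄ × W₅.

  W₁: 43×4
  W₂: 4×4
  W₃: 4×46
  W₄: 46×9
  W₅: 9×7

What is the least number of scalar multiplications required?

3224

Adjacent pairs: W₁W₂ = 43·4·4 = 688; W₂W₃ = 4·4·46 = 736; W₃W₄ = 4·46·9 = 1656; W₄W₅ = 46·9·7 = 2898.
Length 3: W₁..W₃: k=1: 0+736+43·4·46=8648; k=2: 688+0+43·4·46=8600 → min 8600 | W₂..W₄: k=2: 0+1656+4·4·9=1800; k=3: 736+0+4·46·9=2392 → min 1800 | W₃..W₅: k=3: 0+2898+4·46·7=4186; k=4: 1656+0+4·9·7=1908 → min 1908.
Length 4: W₁..W₄: k=1: 0+1800+43·4·9=3348; k=2: 688+1656+43·4·9=3892; k=3: 8600+0+43·46·9=26402 → min 3348 | W₂..W₅: k=2: 0+1908+4·4·7=2020; k=3: 736+2898+4·46·7=4922; k=4: 1800+0+4·9·7=2052 → min 2020.
Length 5: W₁..W₅: k=1: 0+2020+43·4·7=3224; k=2: 688+1908+43·4·7=3800; k=3: 8600+2898+43·46·7=25344; k=4: 3348+0+43·9·7=6057 → min 3224.
Optimal order: (W₁ × (W₂ × ((W₃ × W₄) × W₅))) with cost 3224.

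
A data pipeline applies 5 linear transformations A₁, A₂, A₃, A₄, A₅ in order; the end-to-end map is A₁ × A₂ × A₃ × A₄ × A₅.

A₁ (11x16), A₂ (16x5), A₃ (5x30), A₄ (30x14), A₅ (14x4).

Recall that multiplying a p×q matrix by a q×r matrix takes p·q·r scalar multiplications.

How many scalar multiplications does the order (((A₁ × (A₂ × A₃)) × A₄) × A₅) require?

(A₂ × A₃): 16×5 by 5×30 → 16×30, cost 16·5·30 = 2400
(A₁ × (A₂ × A₃)): 11×16 by 16×30 → 11×30, cost 11·16·30 = 5280; cumulative 7680
((A₁ × (A₂ × A₃)) × A₄): 11×30 by 30×14 → 11×14, cost 11·30·14 = 4620; cumulative 12300
(((A₁ × (A₂ × A₃)) × A₄) × A₅): 11×14 by 14×4 → 11×4, cost 11·14·4 = 616; cumulative 12916
Total: 12916 scalar multiplications.

12916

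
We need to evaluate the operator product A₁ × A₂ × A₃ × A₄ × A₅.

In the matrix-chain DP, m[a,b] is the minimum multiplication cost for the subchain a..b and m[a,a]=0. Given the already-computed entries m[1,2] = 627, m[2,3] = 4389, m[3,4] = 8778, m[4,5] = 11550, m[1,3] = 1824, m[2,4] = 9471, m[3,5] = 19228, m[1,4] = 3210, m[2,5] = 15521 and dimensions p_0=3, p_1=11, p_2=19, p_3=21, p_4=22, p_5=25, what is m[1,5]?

m[1,5] = min over k∈[1,4] of m[1,k]+m[k+1,5]+p_{0}·p_k·p_{5}.
k=1: 0 + 15521 + 3·11·25 = 16346; k=2: 627 + 19228 + 3·19·25 = 21280; k=3: 1824 + 11550 + 3·21·25 = 14949; k=4: 3210 + 0 + 3·22·25 = 4860.
Minimum: 4860 at k=4.

4860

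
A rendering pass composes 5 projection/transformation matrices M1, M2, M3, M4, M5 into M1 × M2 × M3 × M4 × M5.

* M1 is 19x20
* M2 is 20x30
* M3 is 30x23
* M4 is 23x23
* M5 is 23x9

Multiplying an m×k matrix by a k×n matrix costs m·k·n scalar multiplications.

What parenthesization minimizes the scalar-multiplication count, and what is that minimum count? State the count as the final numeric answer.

Adjacent pairs: M1M2 = 19·20·30 = 11400; M2M3 = 20·30·23 = 13800; M3M4 = 30·23·23 = 15870; M4M5 = 23·23·9 = 4761.
Length 3: M1..M3: k=1: 0+13800+19·20·23=22540; k=2: 11400+0+19·30·23=24510 → min 22540 | M2..M4: k=2: 0+15870+20·30·23=29670; k=3: 13800+0+20·23·23=24380 → min 24380 | M3..M5: k=3: 0+4761+30·23·9=10971; k=4: 15870+0+30·23·9=22080 → min 10971.
Length 4: M1..M4: k=1: 0+24380+19·20·23=33120; k=2: 11400+15870+19·30·23=40380; k=3: 22540+0+19·23·23=32591 → min 32591 | M2..M5: k=2: 0+10971+20·30·9=16371; k=3: 13800+4761+20·23·9=22701; k=4: 24380+0+20·23·9=28520 → min 16371.
Length 5: M1..M5: k=1: 0+16371+19·20·9=19791; k=2: 11400+10971+19·30·9=27501; k=3: 22540+4761+19·23·9=31234; k=4: 32591+0+19·23·9=36524 → min 19791.
Optimal parenthesization: (M1 × (M2 × (M3 × (M4 × M5)))) with cost 19791.

19791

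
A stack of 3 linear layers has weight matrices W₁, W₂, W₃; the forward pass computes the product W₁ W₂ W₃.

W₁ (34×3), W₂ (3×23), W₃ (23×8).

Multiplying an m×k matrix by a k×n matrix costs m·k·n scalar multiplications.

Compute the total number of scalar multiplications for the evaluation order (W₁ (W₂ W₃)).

(W₂ W₃): 3×23 by 23×8 → 3×8, cost 3·23·8 = 552
(W₁ (W₂ W₃)): 34×3 by 3×8 → 34×8, cost 34·3·8 = 816; cumulative 1368
Total: 1368 scalar multiplications.

1368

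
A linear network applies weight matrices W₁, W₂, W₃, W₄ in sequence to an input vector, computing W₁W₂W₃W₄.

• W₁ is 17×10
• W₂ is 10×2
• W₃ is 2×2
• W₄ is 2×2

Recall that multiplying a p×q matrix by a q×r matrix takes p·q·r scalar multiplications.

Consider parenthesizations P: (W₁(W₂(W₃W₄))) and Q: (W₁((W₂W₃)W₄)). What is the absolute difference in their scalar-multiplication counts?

32

Order P = (W₁(W₂(W₃W₄))): (W₃W₄): 2×2 by 2×2 → 2×2, cost 2·2·2 = 8; (W₂(W₃W₄)): 10×2 by 2×2 → 10×2, cost 10·2·2 = 40; cumulative 48; (W₁(W₂(W₃W₄))): 17×10 by 10×2 → 17×2, cost 17·10·2 = 340; cumulative 388. Total 388.
Order Q = (W₁((W₂W₃)W₄)): (W₂W₃): 10×2 by 2×2 → 10×2, cost 10·2·2 = 40; ((W₂W₃)W₄): 10×2 by 2×2 → 10×2, cost 10·2·2 = 40; cumulative 80; (W₁((W₂W₃)W₄)): 17×10 by 10×2 → 17×2, cost 17·10·2 = 340; cumulative 420. Total 420.
Difference: |388 − 420| = 32.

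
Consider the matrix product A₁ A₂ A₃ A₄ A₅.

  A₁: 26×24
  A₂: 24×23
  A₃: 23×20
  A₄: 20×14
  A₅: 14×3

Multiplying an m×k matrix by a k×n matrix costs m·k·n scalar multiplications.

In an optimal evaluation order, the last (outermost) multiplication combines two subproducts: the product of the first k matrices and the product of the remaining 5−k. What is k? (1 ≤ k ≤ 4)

1

Adjacent pairs: A₁A₂ = 26·24·23 = 14352; A₂A₃ = 24·23·20 = 11040; A₃A₄ = 23·20·14 = 6440; A₄A₅ = 20·14·3 = 840.
Length 3: A₁..A₃: k=1: 0+11040+26·24·20=23520; k=2: 14352+0+26·23·20=26312 → min 23520 | A₂..A₄: k=2: 0+6440+24·23·14=14168; k=3: 11040+0+24·20·14=17760 → min 14168 | A₃..A₅: k=3: 0+840+23·20·3=2220; k=4: 6440+0+23·14·3=7406 → min 2220.
Length 4: A₁..A₄: k=1: 0+14168+26·24·14=22904; k=2: 14352+6440+26·23·14=29164; k=3: 23520+0+26·20·14=30800 → min 22904 | A₂..A₅: k=2: 0+2220+24·23·3=3876; k=3: 11040+840+24·20·3=13320; k=4: 14168+0+24·14·3=15176 → min 3876.
Top-level splits: k=1: (A₁..A₁)·(A₂..A₅) → 0+3876+26·24·3 = 5748; k=2: (A₁..A₂)·(A₃..A₅) → 14352+2220+26·23·3 = 18366; k=3: (A₁..A₃)·(A₄..A₅) → 23520+840+26·20·3 = 25920; k=4: (A₁..A₄)·(A₅..A₅) → 22904+0+26·14·3 = 23996.
Best split is after A₁, i.e. k = 1.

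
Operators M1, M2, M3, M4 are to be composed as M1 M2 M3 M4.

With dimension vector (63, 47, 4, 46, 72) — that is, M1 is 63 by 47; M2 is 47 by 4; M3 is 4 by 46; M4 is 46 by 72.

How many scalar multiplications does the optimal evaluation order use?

43236

Adjacent pairs: M1M2 = 63·47·4 = 11844; M2M3 = 47·4·46 = 8648; M3M4 = 4·46·72 = 13248.
Length 3: M1..M3: k=1: 0+8648+63·47·46=144854; k=2: 11844+0+63·4·46=23436 → min 23436 | M2..M4: k=2: 0+13248+47·4·72=26784; k=3: 8648+0+47·46·72=164312 → min 26784.
Length 4: M1..M4: k=1: 0+26784+63·47·72=239976; k=2: 11844+13248+63·4·72=43236; k=3: 23436+0+63·46·72=232092 → min 43236.
Optimal order: ((M1 M2) (M3 M4)) with cost 43236.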